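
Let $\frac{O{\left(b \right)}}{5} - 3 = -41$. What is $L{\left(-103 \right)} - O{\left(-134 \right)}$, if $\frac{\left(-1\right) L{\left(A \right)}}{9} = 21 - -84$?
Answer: $-755$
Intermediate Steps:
$L{\left(A \right)} = -945$ ($L{\left(A \right)} = - 9 \left(21 - -84\right) = - 9 \left(21 + 84\right) = \left(-9\right) 105 = -945$)
$O{\left(b \right)} = -190$ ($O{\left(b \right)} = 15 + 5 \left(-41\right) = 15 - 205 = -190$)
$L{\left(-103 \right)} - O{\left(-134 \right)} = -945 - -190 = -945 + 190 = -755$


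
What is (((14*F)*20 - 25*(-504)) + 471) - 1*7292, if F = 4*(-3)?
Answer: 2419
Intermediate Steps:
F = -12
(((14*F)*20 - 25*(-504)) + 471) - 1*7292 = (((14*(-12))*20 - 25*(-504)) + 471) - 1*7292 = ((-168*20 + 12600) + 471) - 7292 = ((-3360 + 12600) + 471) - 7292 = (9240 + 471) - 7292 = 9711 - 7292 = 2419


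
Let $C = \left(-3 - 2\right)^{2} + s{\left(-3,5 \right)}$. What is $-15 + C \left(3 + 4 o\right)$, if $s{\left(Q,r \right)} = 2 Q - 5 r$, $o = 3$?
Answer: $-105$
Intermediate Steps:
$s{\left(Q,r \right)} = - 5 r + 2 Q$
$C = -6$ ($C = \left(-3 - 2\right)^{2} + \left(\left(-5\right) 5 + 2 \left(-3\right)\right) = \left(-5\right)^{2} - 31 = 25 - 31 = -6$)
$-15 + C \left(3 + 4 o\right) = -15 - 6 \left(3 + 4 \cdot 3\right) = -15 - 6 \left(3 + 12\right) = -15 - 90 = -105$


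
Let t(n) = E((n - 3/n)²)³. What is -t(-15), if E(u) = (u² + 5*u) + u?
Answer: -29240816936599028210176/244140625 ≈ -1.1977e+14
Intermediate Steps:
E(u) = u² + 6*u
t(n) = (6 + (n - 3/n)²)³*(n - 3/n)⁶ (t(n) = ((n - 3/n)²*(6 + (n - 3/n)²))³ = (6 + (n - 3/n)²)³*(n - 3/n)⁶)
-t(-15) = -(-3 + (-15)²)⁶*((-3 + (-15)²)² + 6*(-15)²)³/(-15)¹² = -(-3 + 225)⁶*((-3 + 225)² + 6*225)³/129746337890625 = -222⁶*(222² + 1350)³/129746337890625 = -119706531338304*(49284 + 1350)³/129746337890625 = -119706531338304*50634³/129746337890625 = -119706531338304*129815548240104/129746337890625 = -1*29240816936599028210176/244140625 = -29240816936599028210176/244140625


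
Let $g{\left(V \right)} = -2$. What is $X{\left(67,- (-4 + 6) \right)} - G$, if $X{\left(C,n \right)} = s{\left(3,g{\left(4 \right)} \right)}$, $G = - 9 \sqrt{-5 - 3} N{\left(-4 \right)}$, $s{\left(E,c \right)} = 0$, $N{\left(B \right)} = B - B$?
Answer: $0$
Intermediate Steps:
$N{\left(B \right)} = 0$
$G = 0$ ($G = - 9 \sqrt{-5 - 3} \cdot 0 = - 9 \sqrt{-8} \cdot 0 = - 9 \cdot 2 i \sqrt{2} \cdot 0 = - 18 i \sqrt{2} \cdot 0 = 0$)
$X{\left(C,n \right)} = 0$
$X{\left(67,- (-4 + 6) \right)} - G = 0 - 0 = 0 + 0 = 0$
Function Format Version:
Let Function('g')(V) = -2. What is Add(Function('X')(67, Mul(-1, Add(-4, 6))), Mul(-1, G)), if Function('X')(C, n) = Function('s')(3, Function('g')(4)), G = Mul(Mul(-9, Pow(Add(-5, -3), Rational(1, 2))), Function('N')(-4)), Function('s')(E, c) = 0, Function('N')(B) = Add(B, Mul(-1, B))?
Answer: 0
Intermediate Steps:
Function('N')(B) = 0
G = 0 (G = Mul(Mul(-9, Pow(Add(-5, -3), Rational(1, 2))), 0) = Mul(Mul(-9, Pow(-8, Rational(1, 2))), 0) = Mul(Mul(-9, Mul(2, I, Pow(2, Rational(1, 2)))), 0) = Mul(Mul(-18, I, Pow(2, Rational(1, 2))), 0) = 0)
Function('X')(C, n) = 0
Add(Function('X')(67, Mul(-1, Add(-4, 6))), Mul(-1, G)) = Add(0, Mul(-1, 0)) = Add(0, 0) = 0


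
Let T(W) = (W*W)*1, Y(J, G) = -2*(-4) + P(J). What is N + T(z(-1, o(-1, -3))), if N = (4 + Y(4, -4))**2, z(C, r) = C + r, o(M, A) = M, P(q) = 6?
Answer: 328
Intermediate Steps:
Y(J, G) = 14 (Y(J, G) = -2*(-4) + 6 = 8 + 6 = 14)
N = 324 (N = (4 + 14)**2 = 18**2 = 324)
T(W) = W**2 (T(W) = W**2*1 = W**2)
N + T(z(-1, o(-1, -3))) = 324 + (-1 - 1)**2 = 324 + (-2)**2 = 324 + 4 = 328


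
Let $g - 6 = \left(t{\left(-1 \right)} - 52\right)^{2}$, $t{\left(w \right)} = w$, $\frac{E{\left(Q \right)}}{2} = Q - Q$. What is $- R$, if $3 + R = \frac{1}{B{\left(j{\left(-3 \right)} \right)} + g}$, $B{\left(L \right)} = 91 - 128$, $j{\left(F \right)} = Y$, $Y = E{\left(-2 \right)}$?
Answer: $\frac{8333}{2778} \approx 2.9996$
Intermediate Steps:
$E{\left(Q \right)} = 0$ ($E{\left(Q \right)} = 2 \left(Q - Q\right) = 2 \cdot 0 = 0$)
$Y = 0$
$j{\left(F \right)} = 0$
$B{\left(L \right)} = -37$
$g = 2815$ ($g = 6 + \left(-1 - 52\right)^{2} = 6 + \left(-53\right)^{2} = 6 + 2809 = 2815$)
$R = - \frac{8333}{2778}$ ($R = -3 + \frac{1}{-37 + 2815} = -3 + \frac{1}{2778} = - \frac{8333}{2778} \approx -2.9996$)
$- R = \left(-1\right) \left(- \frac{8333}{2778}\right) = \frac{8333}{2778}$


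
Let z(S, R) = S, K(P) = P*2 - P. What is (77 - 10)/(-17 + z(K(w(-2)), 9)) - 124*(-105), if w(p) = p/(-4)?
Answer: 429526/33 ≈ 13016.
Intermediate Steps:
w(p) = -p/4 (w(p) = p*(-¼) = -p/4)
K(P) = P (K(P) = 2*P - P = P)
(77 - 10)/(-17 + z(K(w(-2)), 9)) - 124*(-105) = (77 - 10)/(-17 - ¼*(-2)) - 124*(-105) = 67/(-17 + ½) + 13020 = 67/(-33/2) + 13020 = 67*(-2/33) + 13020 = -134/33 + 13020 = 429526/33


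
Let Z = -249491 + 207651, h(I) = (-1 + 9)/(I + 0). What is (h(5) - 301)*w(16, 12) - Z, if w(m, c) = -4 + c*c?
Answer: -76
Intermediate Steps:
w(m, c) = -4 + c**2
h(I) = 8/I
Z = -41840
(h(5) - 301)*w(16, 12) - Z = (8/5 - 301)*(-4 + 12**2) - 1*(-41840) = (8*(1/5) - 301)*(-4 + 144) + 41840 = (8/5 - 301)*140 + 41840 = -1497/5*140 + 41840 = -41916 + 41840 = -76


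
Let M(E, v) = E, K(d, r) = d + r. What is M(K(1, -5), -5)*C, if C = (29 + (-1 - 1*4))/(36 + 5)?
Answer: -96/41 ≈ -2.3415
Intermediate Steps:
C = 24/41 (C = (29 + (-1 - 4))/41 = (29 - 5)*(1/41) = 24*(1/41) = 24/41 ≈ 0.58537)
M(K(1, -5), -5)*C = (1 - 5)*(24/41) = -4*24/41 = -96/41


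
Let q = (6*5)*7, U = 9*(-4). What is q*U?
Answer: -7560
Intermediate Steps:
U = -36
q = 210 (q = 30*7 = 210)
q*U = 210*(-36) = -7560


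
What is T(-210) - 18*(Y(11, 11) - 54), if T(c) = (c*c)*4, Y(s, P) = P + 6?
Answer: 177066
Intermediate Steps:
Y(s, P) = 6 + P
T(c) = 4*c**2 (T(c) = c**2*4 = 4*c**2)
T(-210) - 18*(Y(11, 11) - 54) = 4*(-210)**2 - 18*((6 + 11) - 54) = 4*44100 - 18*(17 - 54) = 176400 - 18*(-37) = 176400 - 1*(-666) = 176400 + 666 = 177066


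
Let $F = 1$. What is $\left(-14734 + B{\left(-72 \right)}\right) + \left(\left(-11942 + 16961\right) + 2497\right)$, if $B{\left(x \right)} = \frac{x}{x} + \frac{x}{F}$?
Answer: $-7289$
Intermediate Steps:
$B{\left(x \right)} = 1 + x$ ($B{\left(x \right)} = \frac{x}{x} + \frac{x}{1} = 1 + x 1 = 1 + x$)
$\left(-14734 + B{\left(-72 \right)}\right) + \left(\left(-11942 + 16961\right) + 2497\right) = \left(-14734 + \left(1 - 72\right)\right) + \left(\left(-11942 + 16961\right) + 2497\right) = \left(-14734 - 71\right) + \left(5019 + 2497\right) = -14805 + 7516 = -7289$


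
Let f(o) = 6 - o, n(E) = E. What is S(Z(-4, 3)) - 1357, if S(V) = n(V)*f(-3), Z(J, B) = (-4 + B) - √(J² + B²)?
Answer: -1411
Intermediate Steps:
Z(J, B) = -4 + B - √(B² + J²) (Z(J, B) = (-4 + B) - √(B² + J²) = -4 + B - √(B² + J²))
S(V) = 9*V (S(V) = V*(6 - 1*(-3)) = V*(6 + 3) = V*9 = 9*V)
S(Z(-4, 3)) - 1357 = 9*(-4 + 3 - √(3² + (-4)²)) - 1357 = 9*(-4 + 3 - √(9 + 16)) - 1357 = 9*(-4 + 3 - √25) - 1357 = 9*(-4 + 3 - 1*5) - 1357 = 9*(-4 + 3 - 5) - 1357 = 9*(-6) - 1357 = -54 - 1357 = -1411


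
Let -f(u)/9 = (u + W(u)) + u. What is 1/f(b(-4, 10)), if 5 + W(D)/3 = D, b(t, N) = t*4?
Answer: 1/855 ≈ 0.0011696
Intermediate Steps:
b(t, N) = 4*t
W(D) = -15 + 3*D
f(u) = 135 - 45*u (f(u) = -9*((u + (-15 + 3*u)) + u) = -9*((-15 + 4*u) + u) = -9*(-15 + 5*u) = 135 - 45*u)
1/f(b(-4, 10)) = 1/(135 - 180*(-4)) = 1/(135 - 45*(-16)) = 1/(135 + 720) = 1/855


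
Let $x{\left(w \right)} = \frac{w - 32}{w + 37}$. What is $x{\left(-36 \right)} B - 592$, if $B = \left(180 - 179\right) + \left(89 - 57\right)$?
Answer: $-2836$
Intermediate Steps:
$B = 33$ ($B = 1 + \left(89 - 57\right) = 1 + 32 = 33$)
$x{\left(w \right)} = \frac{-32 + w}{37 + w}$
$x{\left(-36 \right)} B - 592 = \frac{-32 - 36}{37 - 36} \cdot 33 - 592 = 1^{-1} \left(-68\right) 33 - 592 = 1 \left(-68\right) 33 - 592 = \left(-68\right) 33 - 592 = -2244 - 592 = -2836$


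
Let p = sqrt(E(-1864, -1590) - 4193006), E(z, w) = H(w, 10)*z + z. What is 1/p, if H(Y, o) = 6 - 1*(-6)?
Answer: -I*sqrt(468582)/1405746 ≈ -0.00048695*I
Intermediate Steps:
H(Y, o) = 12 (H(Y, o) = 6 + 6 = 12)
E(z, w) = 13*z (E(z, w) = 12*z + z = 13*z)
p = 3*I*sqrt(468582) (p = sqrt(13*(-1864) - 4193006) = sqrt(-24232 - 4193006) = sqrt(-4217238) = 3*I*sqrt(468582) ≈ 2053.6*I)
1/p = 1/(3*I*sqrt(468582)) = -I*sqrt(468582)/1405746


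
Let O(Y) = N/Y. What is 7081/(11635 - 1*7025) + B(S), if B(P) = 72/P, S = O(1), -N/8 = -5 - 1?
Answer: 6998/2305 ≈ 3.0360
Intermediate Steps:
N = 48 (N = -8*(-5 - 1) = -8*(-6) = 48)
O(Y) = 48/Y
S = 48 (S = 48/1 = 48*1 = 48)
7081/(11635 - 1*7025) + B(S) = 7081/(11635 - 1*7025) + 72/48 = 7081/(11635 - 7025) + 72*(1/48) = 7081/4610 + 3/2 = 6998/2305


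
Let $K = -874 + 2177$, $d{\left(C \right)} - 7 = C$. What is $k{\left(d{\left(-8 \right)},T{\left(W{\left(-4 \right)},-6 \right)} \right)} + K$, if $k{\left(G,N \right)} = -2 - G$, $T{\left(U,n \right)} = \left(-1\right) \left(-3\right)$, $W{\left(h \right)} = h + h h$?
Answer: $1302$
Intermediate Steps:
$d{\left(C \right)} = 7 + C$
$W{\left(h \right)} = h + h^{2}$
$T{\left(U,n \right)} = 3$
$K = 1303$
$k{\left(d{\left(-8 \right)},T{\left(W{\left(-4 \right)},-6 \right)} \right)} + K = \left(-2 - \left(7 - 8\right)\right) + 1303 = \left(-2 - -1\right) + 1303 = \left(-2 + 1\right) + 1303 = -1 + 1303 = 1302$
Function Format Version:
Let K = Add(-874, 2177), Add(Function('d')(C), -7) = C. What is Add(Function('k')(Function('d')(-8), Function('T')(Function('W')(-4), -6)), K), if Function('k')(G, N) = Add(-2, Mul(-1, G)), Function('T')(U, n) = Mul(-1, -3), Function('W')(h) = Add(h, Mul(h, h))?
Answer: 1302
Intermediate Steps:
Function('d')(C) = Add(7, C)
Function('W')(h) = Add(h, Pow(h, 2))
Function('T')(U, n) = 3
K = 1303
Add(Function('k')(Function('d')(-8), Function('T')(Function('W')(-4), -6)), K) = Add(Add(-2, Mul(-1, Add(7, -8))), 1303) = Add(Add(-2, Mul(-1, -1)), 1303) = Add(Add(-2, 1), 1303) = Add(-1, 1303) = 1302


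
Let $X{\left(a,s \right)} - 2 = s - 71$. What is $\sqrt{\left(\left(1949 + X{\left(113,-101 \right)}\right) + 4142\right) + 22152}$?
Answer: $\sqrt{28073} \approx 167.55$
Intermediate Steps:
$X{\left(a,s \right)} = -69 + s$ ($X{\left(a,s \right)} = 2 + \left(s - 71\right) = 2 + \left(-71 + s\right) = -69 + s$)
$\sqrt{\left(\left(1949 + X{\left(113,-101 \right)}\right) + 4142\right) + 22152} = \sqrt{\left(\left(1949 - 170\right) + 4142\right) + 22152} = \sqrt{\left(1779 + 4142\right) + 22152} = \sqrt{5921 + 22152} = \sqrt{28073}$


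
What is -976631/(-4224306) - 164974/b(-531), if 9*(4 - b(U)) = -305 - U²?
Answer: -2998200518917/596265016206 ≈ -5.0283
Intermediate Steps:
b(U) = 341/9 + U²/9 (b(U) = 4 - (-305 - U²)/9 = 4 + (305/9 + U²/9) = 341/9 + U²/9)
-976631/(-4224306) - 164974/b(-531) = -976631/(-4224306) - 164974/(341/9 + (⅑)*(-531)²) = -976631*(-1/4224306) - 164974/(341/9 + (⅑)*281961) = 976631/4224306 - 164974/(341/9 + 31329) = 976631/4224306 - 164974/282302/9 = 976631/4224306 - 164974*9/282302 = 976631/4224306 - 742383/141151 = -2998200518917/596265016206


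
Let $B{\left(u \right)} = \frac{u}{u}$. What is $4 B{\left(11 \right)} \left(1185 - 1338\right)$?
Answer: $-612$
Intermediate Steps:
$B{\left(u \right)} = 1$
$4 B{\left(11 \right)} \left(1185 - 1338\right) = 4 \cdot 1 \left(1185 - 1338\right) = 4 \left(-153\right) = -612$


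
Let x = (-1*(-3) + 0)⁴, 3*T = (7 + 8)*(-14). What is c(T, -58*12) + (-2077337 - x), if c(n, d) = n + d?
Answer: -2078184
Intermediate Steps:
T = -70 (T = ((7 + 8)*(-14))/3 = (15*(-14))/3 = (⅓)*(-210) = -70)
x = 81 (x = (3 + 0)⁴ = 3⁴ = 81)
c(n, d) = d + n
c(T, -58*12) + (-2077337 - x) = (-58*12 - 70) + (-2077337 - 1*81) = (-696 - 70) + (-2077337 - 81) = -766 - 2077418 = -2078184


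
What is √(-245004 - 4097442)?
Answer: 3*I*√482494 ≈ 2083.9*I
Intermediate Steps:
√(-245004 - 4097442) = √(-4342446) = 3*I*√482494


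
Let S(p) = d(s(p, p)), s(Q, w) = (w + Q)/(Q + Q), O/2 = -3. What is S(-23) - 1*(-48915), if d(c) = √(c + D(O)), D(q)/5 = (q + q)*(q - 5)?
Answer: 48915 + √661 ≈ 48941.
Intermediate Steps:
O = -6 (O = 2*(-3) = -6)
D(q) = 10*q*(-5 + q) (D(q) = 5*((q + q)*(q - 5)) = 5*((2*q)*(-5 + q)) = 5*(2*q*(-5 + q)) = 10*q*(-5 + q))
s(Q, w) = (Q + w)/(2*Q) (s(Q, w) = (Q + w)/((2*Q)) = (Q + w)*(1/(2*Q)) = (Q + w)/(2*Q))
d(c) = √(660 + c) (d(c) = √(c + 10*(-6)*(-5 - 6)) = √(c + 10*(-6)*(-11)) = √(c + 660) = √(660 + c))
S(p) = √661 (S(p) = √(660 + (p + p)/(2*p)) = √(660 + (2*p)/(2*p)) = √(660 + 1) = √661)
S(-23) - 1*(-48915) = √661 - 1*(-48915) = √661 + 48915 = 48915 + √661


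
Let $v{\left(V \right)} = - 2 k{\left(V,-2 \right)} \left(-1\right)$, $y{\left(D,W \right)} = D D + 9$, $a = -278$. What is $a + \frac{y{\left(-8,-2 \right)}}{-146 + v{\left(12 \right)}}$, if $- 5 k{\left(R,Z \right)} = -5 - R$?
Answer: $- \frac{193853}{696} \approx -278.52$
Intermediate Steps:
$k{\left(R,Z \right)} = 1 + \frac{R}{5}$ ($k{\left(R,Z \right)} = - \frac{-5 - R}{5} = 1 + \frac{R}{5}$)
$y{\left(D,W \right)} = 9 + D^{2}$ ($y{\left(D,W \right)} = D^{2} + 9 = 9 + D^{2}$)
$v{\left(V \right)} = 2 + \frac{2 V}{5}$ ($v{\left(V \right)} = - 2 \left(1 + \frac{V}{5}\right) \left(-1\right) = \left(-2 - \frac{2 V}{5}\right) \left(-1\right) = 2 + \frac{2 V}{5}$)
$a + \frac{y{\left(-8,-2 \right)}}{-146 + v{\left(12 \right)}} = -278 + \frac{9 + \left(-8\right)^{2}}{-146 + \left(2 + \frac{2}{5} \cdot 12\right)} = -278 + \frac{9 + 64}{-146 + \left(2 + \frac{24}{5}\right)} = -278 + \frac{73}{-146 + \frac{34}{5}} = -278 + \frac{73}{- \frac{696}{5}} = -278 + 73 \left(- \frac{5}{696}\right) = -278 - \frac{365}{696} = - \frac{193853}{696}$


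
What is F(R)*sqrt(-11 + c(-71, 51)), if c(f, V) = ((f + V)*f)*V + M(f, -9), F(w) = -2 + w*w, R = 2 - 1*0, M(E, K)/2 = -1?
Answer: 2*sqrt(72407) ≈ 538.17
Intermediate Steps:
M(E, K) = -2 (M(E, K) = 2*(-1) = -2)
R = 2 (R = 2 + 0 = 2)
F(w) = -2 + w**2
c(f, V) = -2 + V*f*(V + f) (c(f, V) = ((f + V)*f)*V - 2 = ((V + f)*f)*V - 2 = (f*(V + f))*V - 2 = V*f*(V + f) - 2 = -2 + V*f*(V + f))
F(R)*sqrt(-11 + c(-71, 51)) = (-2 + 2**2)*sqrt(-11 + (-2 + 51*(-71)**2 - 71*51**2)) = (-2 + 4)*sqrt(-11 + (-2 + 51*5041 - 71*2601)) = 2*sqrt(-11 + (-2 + 257091 - 184671)) = 2*sqrt(-11 + 72418) = 2*sqrt(72407)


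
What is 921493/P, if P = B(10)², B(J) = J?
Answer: 921493/100 ≈ 9214.9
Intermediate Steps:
P = 100 (P = 10² = 100)
921493/P = 921493/100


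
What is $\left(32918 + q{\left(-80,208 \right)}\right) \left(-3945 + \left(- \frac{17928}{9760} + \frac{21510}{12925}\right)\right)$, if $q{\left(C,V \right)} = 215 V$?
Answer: $- \frac{8781486699561}{28670} \approx -3.063 \cdot 10^{8}$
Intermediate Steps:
$\left(32918 + q{\left(-80,208 \right)}\right) \left(-3945 + \left(- \frac{17928}{9760} + \frac{21510}{12925}\right)\right) = \left(32918 + 215 \cdot 208\right) \left(-3945 + \left(- \frac{17928}{9760} + \frac{21510}{12925}\right)\right) = \left(32918 + 44720\right) \left(-3945 + \left(\left(-17928\right) \frac{1}{9760} + 21510 \cdot \frac{1}{12925}\right)\right) = 77638 \left(-3945 + \left(- \frac{2241}{1220} + \frac{4302}{2585}\right)\right) = 77638 \left(-3945 - \frac{108909}{630740}\right) = 77638 \left(- \frac{2488378209}{630740}\right) = - \frac{8781486699561}{28670}$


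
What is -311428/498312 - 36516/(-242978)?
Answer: -7184223949/15134856642 ≈ -0.47468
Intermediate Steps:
-311428/498312 - 36516/(-242978) = -311428*1/498312 - 36516*(-1/242978) = -77857/124578 + 18258/121489 = -7184223949/15134856642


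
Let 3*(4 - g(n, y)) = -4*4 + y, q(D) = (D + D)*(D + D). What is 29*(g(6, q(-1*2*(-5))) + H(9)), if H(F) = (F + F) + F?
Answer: -2813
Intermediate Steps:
q(D) = 4*D² (q(D) = (2*D)*(2*D) = 4*D²)
g(n, y) = 28/3 - y/3 (g(n, y) = 4 - (-4*4 + y)/3 = 4 - (-16 + y)/3 = 4 + (16/3 - y/3) = 28/3 - y/3)
H(F) = 3*F (H(F) = 2*F + F = 3*F)
29*(g(6, q(-1*2*(-5))) + H(9)) = 29*((28/3 - 4*(-1*2*(-5))²/3) + 3*9) = 29*((28/3 - 4*(-2*(-5))²/3) + 27) = 29*((28/3 - 4*10²/3) + 27) = 29*((28/3 - 4*100/3) + 27) = 29*((28/3 - ⅓*400) + 27) = 29*((28/3 - 400/3) + 27) = 29*(-124 + 27) = 29*(-97) = -2813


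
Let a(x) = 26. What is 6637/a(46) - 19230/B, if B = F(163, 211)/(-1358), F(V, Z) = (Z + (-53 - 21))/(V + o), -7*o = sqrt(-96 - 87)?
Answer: 110673482189/3562 - 3730620*I*sqrt(183)/137 ≈ 3.1071e+7 - 3.6837e+5*I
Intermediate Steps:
o = -I*sqrt(183)/7 (o = -sqrt(-96 - 87)/7 = -I*sqrt(183)/7 ≈ -1.9325*I)
F(V, Z) = (-74 + Z)/(V - I*sqrt(183)/7) (F(V, Z) = (Z + (-53 - 21))/(V - I*sqrt(183)/7) = (Z - 74)/(V - I*sqrt(183)/7) = (-74 + Z)/(V - I*sqrt(183)/7))
B = -137/(194*(1141 - I*sqrt(183))) (B = (7*(-74 + 211)/(7*163 - I*sqrt(183)))/(-1358) = (7*137/(1141 - I*sqrt(183)))*(-1/1358) = (959/(1141 - I*sqrt(183)))*(-1/1358) = -137/(194*(1141 - I*sqrt(183))) ≈ -0.00061883 - 7.3369e-6*I)
6637/a(46) - 19230/B = 6637/26 - 19230/(-156317/252600416 - 137*I*sqrt(183)/252600416)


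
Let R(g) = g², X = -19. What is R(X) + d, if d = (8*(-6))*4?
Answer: 169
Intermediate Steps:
d = -192 (d = -48*4 = -192)
R(X) + d = (-19)² - 192 = 361 - 192 = 169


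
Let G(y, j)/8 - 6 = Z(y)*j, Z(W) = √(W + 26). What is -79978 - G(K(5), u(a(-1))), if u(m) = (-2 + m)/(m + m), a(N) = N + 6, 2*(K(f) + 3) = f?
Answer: -80026 - 6*√102/5 ≈ -80038.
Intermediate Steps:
K(f) = -3 + f/2
a(N) = 6 + N
u(m) = (-2 + m)/(2*m) (u(m) = (-2 + m)/((2*m)) = (-2 + m)*(1/(2*m)) = (-2 + m)/(2*m))
Z(W) = √(26 + W)
G(y, j) = 48 + 8*j*√(26 + y) (G(y, j) = 48 + 8*(√(26 + y)*j) = 48 + 8*(j*√(26 + y)) = 48 + 8*j*√(26 + y))
-79978 - G(K(5), u(a(-1))) = -79978 - (48 + 8*((-2 + (6 - 1))/(2*(6 - 1)))*√(26 + (-3 + (½)*5))) = -79978 - (48 + 8*((½)*(-2 + 5)/5)*√(26 + (-3 + 5/2))) = -79978 - (48 + 8*((½)*(⅕)*3)*√(26 - ½)) = -79978 - (48 + 8*(3/10)*√(51/2)) = -79978 - (48 + 8*(3/10)*(√102/2)) = -79978 - (48 + 6*√102/5) = -79978 + (-48 - 6*√102/5) = -80026 - 6*√102/5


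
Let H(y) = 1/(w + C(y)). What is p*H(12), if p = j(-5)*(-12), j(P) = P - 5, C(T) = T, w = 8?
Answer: 6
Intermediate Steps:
j(P) = -5 + P
H(y) = 1/(8 + y)
p = 120 (p = (-5 - 5)*(-12) = -10*(-12) = 120)
p*H(12) = 120/(8 + 12) = 120/20 = 120*(1/20) = 6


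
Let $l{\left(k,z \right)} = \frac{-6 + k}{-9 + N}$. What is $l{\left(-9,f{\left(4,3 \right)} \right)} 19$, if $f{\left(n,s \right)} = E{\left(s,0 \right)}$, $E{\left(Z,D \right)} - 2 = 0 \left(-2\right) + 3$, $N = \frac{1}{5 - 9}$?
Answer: $\frac{1140}{37} \approx 30.811$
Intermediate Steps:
$N = - \frac{1}{4}$ ($N = \frac{1}{-4} = - \frac{1}{4} \approx -0.25$)
$E{\left(Z,D \right)} = 5$ ($E{\left(Z,D \right)} = 2 + \left(0 \left(-2\right) + 3\right) = 2 + \left(0 + 3\right) = 2 + 3 = 5$)
$f{\left(n,s \right)} = 5$
$l{\left(k,z \right)} = \frac{24}{37} - \frac{4 k}{37}$ ($l{\left(k,z \right)} = \frac{-6 + k}{-9 - \frac{1}{4}} = \frac{-6 + k}{- \frac{37}{4}} = \left(-6 + k\right) \left(- \frac{4}{37}\right) = \frac{24}{37} - \frac{4 k}{37}$)
$l{\left(-9,f{\left(4,3 \right)} \right)} 19 = \left(\frac{24}{37} - - \frac{36}{37}\right) 19 = \left(\frac{24}{37} + \frac{36}{37}\right) 19 = \frac{60}{37} \cdot 19 = \frac{1140}{37}$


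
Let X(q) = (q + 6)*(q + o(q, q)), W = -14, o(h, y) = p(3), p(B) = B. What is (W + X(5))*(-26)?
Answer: -1924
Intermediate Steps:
o(h, y) = 3
X(q) = (3 + q)*(6 + q) (X(q) = (q + 6)*(q + 3) = (6 + q)*(3 + q) = (3 + q)*(6 + q))
(W + X(5))*(-26) = (-14 + (18 + 5² + 9*5))*(-26) = (-14 + (18 + 25 + 45))*(-26) = (-14 + 88)*(-26) = 74*(-26) = -1924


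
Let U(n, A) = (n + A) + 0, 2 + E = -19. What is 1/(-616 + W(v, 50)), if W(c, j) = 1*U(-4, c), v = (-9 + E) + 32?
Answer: -1/618 ≈ -0.0016181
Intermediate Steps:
E = -21 (E = -2 - 19 = -21)
U(n, A) = A + n (U(n, A) = (A + n) + 0 = A + n)
v = 2 (v = (-9 - 21) + 32 = -30 + 32 = 2)
W(c, j) = -4 + c (W(c, j) = 1*(c - 4) = 1*(-4 + c) = -4 + c)
1/(-616 + W(v, 50)) = 1/(-616 + (-4 + 2)) = 1/(-616 - 2) = 1/(-618) = -1/618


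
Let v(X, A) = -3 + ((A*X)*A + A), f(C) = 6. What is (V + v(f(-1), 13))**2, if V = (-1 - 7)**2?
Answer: 1183744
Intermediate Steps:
v(X, A) = -3 + A + X*A**2 (v(X, A) = -3 + (X*A**2 + A) = -3 + (A + X*A**2) = -3 + A + X*A**2)
V = 64 (V = (-8)**2 = 64)
(V + v(f(-1), 13))**2 = (64 + (-3 + 13 + 6*13**2))**2 = (64 + (-3 + 13 + 6*169))**2 = (64 + (-3 + 13 + 1014))**2 = (64 + 1024)**2 = 1088**2 = 1183744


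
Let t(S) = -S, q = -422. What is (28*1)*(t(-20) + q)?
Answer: -11256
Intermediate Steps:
(28*1)*(t(-20) + q) = (28*1)*(-1*(-20) - 422) = 28*(20 - 422) = 28*(-402) = -11256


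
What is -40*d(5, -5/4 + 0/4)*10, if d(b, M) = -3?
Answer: 1200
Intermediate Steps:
-40*d(5, -5/4 + 0/4)*10 = -40*(-3)*10 = 120*10 = 1200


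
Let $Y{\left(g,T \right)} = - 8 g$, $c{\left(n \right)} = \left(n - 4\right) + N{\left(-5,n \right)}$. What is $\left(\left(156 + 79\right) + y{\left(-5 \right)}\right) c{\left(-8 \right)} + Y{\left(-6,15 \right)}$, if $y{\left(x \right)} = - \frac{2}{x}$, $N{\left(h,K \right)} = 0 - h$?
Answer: $- \frac{7999}{5} \approx -1599.8$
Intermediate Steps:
$N{\left(h,K \right)} = - h$
$c{\left(n \right)} = 1 + n$ ($c{\left(n \right)} = \left(n - 4\right) - -5 = \left(-4 + n\right) + 5 = 1 + n$)
$\left(\left(156 + 79\right) + y{\left(-5 \right)}\right) c{\left(-8 \right)} + Y{\left(-6,15 \right)} = \left(\left(156 + 79\right) - \frac{2}{-5}\right) \left(1 - 8\right) - -48 = \left(235 - - \frac{2}{5}\right) \left(-7\right) + 48 = \left(235 + \frac{2}{5}\right) \left(-7\right) + 48 = \frac{1177}{5} \left(-7\right) + 48 = - \frac{8239}{5} + 48 = - \frac{7999}{5}$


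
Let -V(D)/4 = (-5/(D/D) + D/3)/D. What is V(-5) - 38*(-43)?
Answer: 4886/3 ≈ 1628.7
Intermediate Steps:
V(D) = -4*(-5 + D/3)/D (V(D) = -4*(-5/(D/D) + D/3)/D = -4*(-5/1 + D*(⅓))/D = -4*(-5*1 + D/3)/D = -4*(-5 + D/3)/D)
V(-5) - 38*(-43) = (-4/3 + 20/(-5)) - 38*(-43) = (-4/3 + 20*(-⅕)) + 1634 = (-4/3 - 4) + 1634 = -16/3 + 1634 = 4886/3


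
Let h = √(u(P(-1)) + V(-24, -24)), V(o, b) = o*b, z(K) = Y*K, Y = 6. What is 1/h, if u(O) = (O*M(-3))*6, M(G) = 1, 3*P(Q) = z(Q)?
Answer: √141/282 ≈ 0.042108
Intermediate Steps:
z(K) = 6*K
P(Q) = 2*Q (P(Q) = (6*Q)/3 = 2*Q)
V(o, b) = b*o
u(O) = 6*O (u(O) = (O*1)*6 = O*6 = 6*O)
h = 2*√141 (h = √(6*(2*(-1)) - 24*(-24)) = √(6*(-2) + 576) = √(-12 + 576) = √564 = 2*√141 ≈ 23.749)
1/h = 1/(2*√141) = √141/282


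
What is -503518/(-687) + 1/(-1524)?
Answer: 85262305/116332 ≈ 732.92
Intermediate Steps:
-503518/(-687) + 1/(-1524) = -503518*(-1)/687 - 1/1524 = -542*(-929/687) - 1/1524 = 503518/687 - 1/1524 = 85262305/116332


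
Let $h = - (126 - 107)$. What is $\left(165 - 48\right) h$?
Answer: $-2223$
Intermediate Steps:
$h = -19$ ($h = - (126 - 107) = \left(-1\right) 19 = -19$)
$\left(165 - 48\right) h = \left(165 - 48\right) \left(-19\right) = 117 \left(-19\right) = -2223$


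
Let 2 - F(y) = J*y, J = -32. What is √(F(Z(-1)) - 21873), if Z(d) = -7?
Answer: 3*I*√2455 ≈ 148.64*I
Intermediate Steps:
F(y) = 2 + 32*y (F(y) = 2 - (-32)*y = 2 + 32*y)
√(F(Z(-1)) - 21873) = √((2 + 32*(-7)) - 21873) = √((2 - 224) - 21873) = √(-222 - 21873) = √(-22095) = 3*I*√2455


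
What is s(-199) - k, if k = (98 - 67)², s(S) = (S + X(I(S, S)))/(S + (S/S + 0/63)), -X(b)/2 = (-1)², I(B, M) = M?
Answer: -63359/66 ≈ -959.98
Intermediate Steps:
X(b) = -2 (X(b) = -2*(-1)² = -2*1 = -2)
s(S) = (-2 + S)/(1 + S) (s(S) = (S - 2)/(S + (S/S + 0/63)) = (-2 + S)/(S + (1 + 0*(1/63))) = (-2 + S)/(S + (1 + 0)) = (-2 + S)/(S + 1) = (-2 + S)/(1 + S))
k = 961 (k = 31² = 961)
s(-199) - k = (-2 - 199)/(1 - 199) - 1*961 = -201/(-198) - 961 = -1/198*(-201) - 961 = 67/66 - 961 = -63359/66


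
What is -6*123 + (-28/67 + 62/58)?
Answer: -1432669/1943 ≈ -737.35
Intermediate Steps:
-6*123 + (-28/67 + 62/58) = -738 + (-28*1/67 + 62*(1/58)) = -738 + (-28/67 + 31/29) = -738 + 1265/1943 = -1432669/1943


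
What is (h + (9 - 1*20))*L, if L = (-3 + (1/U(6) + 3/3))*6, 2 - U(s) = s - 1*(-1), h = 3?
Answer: 528/5 ≈ 105.60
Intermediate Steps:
U(s) = 1 - s (U(s) = 2 - (s - 1*(-1)) = 2 - (s + 1) = 2 - (1 + s) = 2 + (-1 - s) = 1 - s)
L = -66/5 (L = (-3 + (1/(1 - 1*6) + 3/3))*6 = (-3 + (1/(1 - 6) + 3*(⅓)))*6 = (-3 + (1/(-5) + 1))*6 = (-3 + (1*(-⅕) + 1))*6 = (-3 + (-⅕ + 1))*6 = (-3 + ⅘)*6 = -11/5*6 = -66/5 ≈ -13.200)
(h + (9 - 1*20))*L = (3 + (9 - 1*20))*(-66/5) = (3 + (9 - 20))*(-66/5) = (3 - 11)*(-66/5) = -8*(-66/5) = 528/5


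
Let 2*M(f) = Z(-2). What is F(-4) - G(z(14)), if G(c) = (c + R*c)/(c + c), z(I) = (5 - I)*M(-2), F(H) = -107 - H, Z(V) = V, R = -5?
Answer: -101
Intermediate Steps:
M(f) = -1 (M(f) = (½)*(-2) = -1)
z(I) = -5 + I (z(I) = (5 - I)*(-1) = -5 + I)
G(c) = -2 (G(c) = (c - 5*c)/(c + c) = (-4*c)/((2*c)) = (-4*c)*(1/(2*c)) = -2)
F(-4) - G(z(14)) = (-107 - 1*(-4)) - 1*(-2) = (-107 + 4) + 2 = -103 + 2 = -101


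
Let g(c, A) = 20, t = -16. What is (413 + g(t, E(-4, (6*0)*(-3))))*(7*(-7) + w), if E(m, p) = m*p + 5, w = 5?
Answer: -19052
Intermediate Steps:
E(m, p) = 5 + m*p
(413 + g(t, E(-4, (6*0)*(-3))))*(7*(-7) + w) = (413 + 20)*(7*(-7) + 5) = 433*(-49 + 5) = 433*(-44) = -19052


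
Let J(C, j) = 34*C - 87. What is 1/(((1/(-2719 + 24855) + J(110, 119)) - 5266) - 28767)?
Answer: -22136/672491679 ≈ -3.2916e-5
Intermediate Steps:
J(C, j) = -87 + 34*C
1/(((1/(-2719 + 24855) + J(110, 119)) - 5266) - 28767) = 1/(((1/(-2719 + 24855) + (-87 + 34*110)) - 5266) - 28767) = 1/(((1/22136 + (-87 + 3740)) - 5266) - 28767) = 1/(((1/22136 + 3653) - 5266) - 28767) = 1/((80862809/22136 - 5266) - 28767) = 1/(-35705367/22136 - 28767) = 1/(-672491679/22136) = -22136/672491679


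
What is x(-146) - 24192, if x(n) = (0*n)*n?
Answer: -24192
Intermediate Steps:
x(n) = 0 (x(n) = 0*n = 0)
x(-146) - 24192 = 0 - 24192 = -24192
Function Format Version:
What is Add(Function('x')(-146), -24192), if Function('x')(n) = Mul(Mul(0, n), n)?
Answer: -24192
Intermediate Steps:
Function('x')(n) = 0 (Function('x')(n) = Mul(0, n) = 0)
Add(Function('x')(-146), -24192) = Add(0, -24192) = -24192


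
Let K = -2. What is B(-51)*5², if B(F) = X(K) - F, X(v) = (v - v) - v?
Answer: 1325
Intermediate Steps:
X(v) = -v (X(v) = 0 - v = -v)
B(F) = 2 - F (B(F) = -1*(-2) - F = 2 - F)
B(-51)*5² = (2 - 1*(-51))*5² = (2 + 51)*25 = 53*25 = 1325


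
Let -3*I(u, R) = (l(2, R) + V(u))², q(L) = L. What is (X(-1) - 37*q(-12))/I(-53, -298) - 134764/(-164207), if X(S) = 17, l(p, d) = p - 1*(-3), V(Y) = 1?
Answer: -74082259/1970484 ≈ -37.596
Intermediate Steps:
l(p, d) = 3 + p (l(p, d) = p + 3 = 3 + p)
I(u, R) = -12 (I(u, R) = -((3 + 2) + 1)²/3 = -(5 + 1)²/3 = -⅓*6² = -⅓*36 = -12)
(X(-1) - 37*q(-12))/I(-53, -298) - 134764/(-164207) = (17 - 37*(-12))/(-12) - 134764/(-164207) = (17 + 444)*(-1/12) - 134764*(-1/164207) = 461*(-1/12) + 134764/164207 = -461/12 + 134764/164207 = -74082259/1970484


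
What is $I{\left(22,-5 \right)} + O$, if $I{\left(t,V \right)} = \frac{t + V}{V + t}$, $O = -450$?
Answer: $-449$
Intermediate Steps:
$I{\left(t,V \right)} = 1$ ($I{\left(t,V \right)} = \frac{V + t}{V + t} = 1$)
$I{\left(22,-5 \right)} + O = 1 - 450 = -449$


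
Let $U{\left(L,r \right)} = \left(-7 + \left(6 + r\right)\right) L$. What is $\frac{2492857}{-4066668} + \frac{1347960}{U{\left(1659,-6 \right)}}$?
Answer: $- \frac{1836885115207}{15742071828} \approx -116.69$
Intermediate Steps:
$U{\left(L,r \right)} = L \left(-1 + r\right)$ ($U{\left(L,r \right)} = \left(-1 + r\right) L = L \left(-1 + r\right)$)
$\frac{2492857}{-4066668} + \frac{1347960}{U{\left(1659,-6 \right)}} = \frac{2492857}{-4066668} + \frac{1347960}{1659 \left(-1 - 6\right)} = 2492857 \left(- \frac{1}{4066668}\right) + \frac{1347960}{1659 \left(-7\right)} = - \frac{2492857}{4066668} + \frac{1347960}{-11613} = - \frac{2492857}{4066668} + 1347960 \left(- \frac{1}{11613}\right) = - \frac{2492857}{4066668} - \frac{449320}{3871} = - \frac{1836885115207}{15742071828}$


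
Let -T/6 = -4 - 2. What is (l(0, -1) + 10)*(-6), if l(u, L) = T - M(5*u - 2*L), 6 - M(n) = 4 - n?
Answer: -252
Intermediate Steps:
M(n) = 2 + n (M(n) = 6 - (4 - n) = 6 + (-4 + n) = 2 + n)
T = 36 (T = -6*(-4 - 2) = -6*(-6) = 36)
l(u, L) = 34 - 5*u + 2*L (l(u, L) = 36 - (2 + (5*u - 2*L)) = 36 - (2 + (-2*L + 5*u)) = 36 - (2 - 2*L + 5*u) = 36 + (-2 - 5*u + 2*L) = 34 - 5*u + 2*L)
(l(0, -1) + 10)*(-6) = ((34 - 5*0 + 2*(-1)) + 10)*(-6) = ((34 + 0 - 2) + 10)*(-6) = (32 + 10)*(-6) = 42*(-6) = -252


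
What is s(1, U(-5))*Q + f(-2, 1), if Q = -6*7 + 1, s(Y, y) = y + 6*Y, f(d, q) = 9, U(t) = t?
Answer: -32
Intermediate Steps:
Q = -41 (Q = -42 + 1 = -41)
s(1, U(-5))*Q + f(-2, 1) = (-5 + 6*1)*(-41) + 9 = (-5 + 6)*(-41) + 9 = 1*(-41) + 9 = -41 + 9 = -32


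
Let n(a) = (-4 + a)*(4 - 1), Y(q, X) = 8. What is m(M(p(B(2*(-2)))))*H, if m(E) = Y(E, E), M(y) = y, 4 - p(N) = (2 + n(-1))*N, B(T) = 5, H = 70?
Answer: 560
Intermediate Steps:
n(a) = -12 + 3*a (n(a) = (-4 + a)*3 = -12 + 3*a)
p(N) = 4 + 13*N (p(N) = 4 - (2 + (-12 + 3*(-1)))*N = 4 - (2 + (-12 - 3))*N = 4 - (2 - 15)*N = 4 - (-13)*N = 4 + 13*N)
m(E) = 8
m(M(p(B(2*(-2)))))*H = 8*70 = 560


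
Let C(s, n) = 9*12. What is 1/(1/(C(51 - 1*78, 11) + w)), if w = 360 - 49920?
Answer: -49452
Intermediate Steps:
C(s, n) = 108
w = -49560
1/(1/(C(51 - 1*78, 11) + w)) = 1/(1/(108 - 49560)) = 1/(1/(-49452)) = 1/(-1/49452) = -49452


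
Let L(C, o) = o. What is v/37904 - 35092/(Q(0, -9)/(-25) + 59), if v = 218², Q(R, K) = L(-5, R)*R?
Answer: -331830813/559084 ≈ -593.53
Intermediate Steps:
Q(R, K) = R² (Q(R, K) = R*R = R²)
v = 47524
v/37904 - 35092/(Q(0, -9)/(-25) + 59) = 47524/37904 - 35092/(0²/(-25) + 59) = 47524*(1/37904) - 35092/(-1/25*0 + 59) = 11881/9476 - 35092/(0 + 59) = 11881/9476 - 35092/59 = -331830813/559084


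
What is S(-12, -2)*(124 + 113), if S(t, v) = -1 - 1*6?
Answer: -1659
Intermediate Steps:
S(t, v) = -7 (S(t, v) = -1 - 6 = -7)
S(-12, -2)*(124 + 113) = -7*(124 + 113) = -7*237 = -1659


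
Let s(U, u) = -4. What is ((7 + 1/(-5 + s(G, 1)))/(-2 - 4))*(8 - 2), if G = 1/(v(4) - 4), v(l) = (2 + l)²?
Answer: -62/9 ≈ -6.8889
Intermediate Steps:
G = 1/32 (G = 1/((2 + 4)² - 4) = 1/(6² - 4) = 1/(36 - 4) = 1/32 ≈ 0.031250)
((7 + 1/(-5 + s(G, 1)))/(-2 - 4))*(8 - 2) = ((7 + 1/(-5 - 4))/(-2 - 4))*(8 - 2) = ((7 + 1/(-9))/(-6))*6 = ((7 - ⅑)*(-⅙))*6 = ((62/9)*(-⅙))*6 = -31/27*6 = -62/9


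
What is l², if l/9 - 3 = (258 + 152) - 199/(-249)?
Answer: 95547755664/6889 ≈ 1.3870e+7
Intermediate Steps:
l = 309108/83 (l = 27 + 9*((258 + 152) - 199/(-249)) = 27 + 9*(410 - 199*(-1/249)) = 27 + 9*(410 + 199/249) = 27 + 9*(102289/249) = 27 + 306867/83 = 309108/83 ≈ 3724.2)
l² = (309108/83)² = 95547755664/6889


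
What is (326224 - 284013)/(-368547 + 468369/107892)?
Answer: -168675156/1472696465 ≈ -0.11453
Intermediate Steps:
(326224 - 284013)/(-368547 + 468369/107892) = 42211/(-368547 + 468369*(1/107892)) = 42211/(-368547 + 17347/3996) = 42211/(-1472696465/3996) = 42211*(-3996/1472696465) = -168675156/1472696465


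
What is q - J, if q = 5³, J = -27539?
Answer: 27664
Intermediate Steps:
q = 125
q - J = 125 - 1*(-27539) = 125 + 27539 = 27664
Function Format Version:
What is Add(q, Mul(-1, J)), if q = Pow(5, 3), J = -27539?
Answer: 27664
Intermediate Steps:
q = 125
Add(q, Mul(-1, J)) = Add(125, Mul(-1, -27539)) = Add(125, 27539) = 27664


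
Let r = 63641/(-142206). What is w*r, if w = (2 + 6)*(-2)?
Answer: 509128/71103 ≈ 7.1604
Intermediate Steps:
w = -16 (w = 8*(-2) = -16)
r = -63641/142206 (r = 63641*(-1/142206) = -63641/142206 ≈ -0.44753)
w*r = -16*(-63641/142206) = 509128/71103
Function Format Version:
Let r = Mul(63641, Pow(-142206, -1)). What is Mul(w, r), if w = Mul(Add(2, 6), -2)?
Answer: Rational(509128, 71103) ≈ 7.1604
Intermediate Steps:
w = -16 (w = Mul(8, -2) = -16)
r = Rational(-63641, 142206) (r = Mul(63641, Rational(-1, 142206)) = Rational(-63641, 142206) ≈ -0.44753)
Mul(w, r) = Mul(-16, Rational(-63641, 142206)) = Rational(509128, 71103)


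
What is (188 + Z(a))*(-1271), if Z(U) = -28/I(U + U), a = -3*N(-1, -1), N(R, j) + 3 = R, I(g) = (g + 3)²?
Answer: -174157504/729 ≈ -2.3890e+5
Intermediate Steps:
I(g) = (3 + g)²
N(R, j) = -3 + R
a = 12 (a = -3*(-3 - 1) = -3*(-4) = 12)
Z(U) = -28/(3 + 2*U)² (Z(U) = -28/(3 + (U + U))² = -28/(3 + 2*U)²)
(188 + Z(a))*(-1271) = (188 - 28/(3 + 2*12)²)*(-1271) = (188 - 28/(3 + 24)²)*(-1271) = (188 - 28/27²)*(-1271) = (188 - 28*1/729)*(-1271) = (188 - 28/729)*(-1271) = (137024/729)*(-1271) = -174157504/729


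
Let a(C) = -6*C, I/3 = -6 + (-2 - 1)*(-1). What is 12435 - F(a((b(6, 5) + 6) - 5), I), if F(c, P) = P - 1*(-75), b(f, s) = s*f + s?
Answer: 12369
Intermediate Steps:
I = -9 (I = 3*(-6 + (-2 - 1)*(-1)) = 3*(-6 - 3*(-1)) = 3*(-6 + 3) = 3*(-3) = -9)
b(f, s) = s + f*s (b(f, s) = f*s + s = s + f*s)
F(c, P) = 75 + P (F(c, P) = P + 75 = 75 + P)
12435 - F(a((b(6, 5) + 6) - 5), I) = 12435 - (75 - 9) = 12435 - 1*66 = 12435 - 66 = 12369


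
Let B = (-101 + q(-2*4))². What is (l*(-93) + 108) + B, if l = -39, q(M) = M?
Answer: 15616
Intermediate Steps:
B = 11881 (B = (-101 - 2*4)² = (-101 - 8)² = (-109)² = 11881)
(l*(-93) + 108) + B = (-39*(-93) + 108) + 11881 = (3627 + 108) + 11881 = 3735 + 11881 = 15616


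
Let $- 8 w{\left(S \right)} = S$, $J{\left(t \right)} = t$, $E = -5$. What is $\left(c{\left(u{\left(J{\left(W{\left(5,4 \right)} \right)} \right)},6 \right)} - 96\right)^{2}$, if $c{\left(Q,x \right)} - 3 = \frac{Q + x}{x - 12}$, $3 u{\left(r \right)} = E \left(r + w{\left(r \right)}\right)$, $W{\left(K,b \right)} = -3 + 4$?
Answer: $\frac{182277001}{20736} \approx 8790.4$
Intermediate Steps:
$W{\left(K,b \right)} = 1$
$w{\left(S \right)} = - \frac{S}{8}$
$u{\left(r \right)} = - \frac{35 r}{24}$ ($u{\left(r \right)} = \frac{\left(-5\right) \left(r - \frac{r}{8}\right)}{3} = \frac{\left(-5\right) \frac{7 r}{8}}{3} = \frac{\left(- \frac{35}{8}\right) r}{3} = - \frac{35 r}{24}$)
$c{\left(Q,x \right)} = 3 + \frac{Q + x}{-12 + x}$ ($c{\left(Q,x \right)} = 3 + \frac{Q + x}{x - 12} = 3 + \frac{Q + x}{-12 + x}$)
$\left(c{\left(u{\left(J{\left(W{\left(5,4 \right)} \right)} \right)},6 \right)} - 96\right)^{2} = \left(\frac{-36 - \frac{35}{24} + 4 \cdot 6}{-12 + 6} - 96\right)^{2} = \left(\frac{-36 - \frac{35}{24} + 24}{-6} - 96\right)^{2} = \left(\left(- \frac{1}{6}\right) \left(- \frac{323}{24}\right) - 96\right)^{2} = \left(\frac{323}{144} - 96\right)^{2} = \left(- \frac{13501}{144}\right)^{2} = \frac{182277001}{20736}$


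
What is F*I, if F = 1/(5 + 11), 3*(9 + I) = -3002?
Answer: -3029/48 ≈ -63.104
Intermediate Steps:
I = -3029/3 (I = -9 + (⅓)*(-3002) = -9 - 3002/3 = -3029/3 ≈ -1009.7)
F = 1/16 ≈ 0.062500
F*I = (1/16)*(-3029/3) = -3029/48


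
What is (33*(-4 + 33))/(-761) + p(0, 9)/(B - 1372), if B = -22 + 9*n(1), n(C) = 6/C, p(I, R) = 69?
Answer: -1334889/1019740 ≈ -1.3090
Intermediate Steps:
B = 32 (B = -22 + 9*(6/1) = -22 + 9*(6*1) = -22 + 9*6 = -22 + 54 = 32)
(33*(-4 + 33))/(-761) + p(0, 9)/(B - 1372) = (33*(-4 + 33))/(-761) + 69/(32 - 1372) = (33*29)*(-1/761) + 69/(-1340) = 957*(-1/761) + 69*(-1/1340) = -957/761 - 69/1340 = -1334889/1019740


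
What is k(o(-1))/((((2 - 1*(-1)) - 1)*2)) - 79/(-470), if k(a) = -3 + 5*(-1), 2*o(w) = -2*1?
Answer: -861/470 ≈ -1.8319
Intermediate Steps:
o(w) = -1 (o(w) = (-2*1)/2 = (½)*(-2) = -1)
k(a) = -8 (k(a) = -3 - 5 = -8)
k(o(-1))/((((2 - 1*(-1)) - 1)*2)) - 79/(-470) = -8*1/(2*((2 - 1*(-1)) - 1)) - 79/(-470) = -8*1/(2*((2 + 1) - 1)) - 79*(-1/470) = -8*1/(2*(3 - 1)) + 79/470 = -8/(2*2) + 79/470 = -8/4 + 79/470 = -8*¼ + 79/470 = -2 + 79/470 = -861/470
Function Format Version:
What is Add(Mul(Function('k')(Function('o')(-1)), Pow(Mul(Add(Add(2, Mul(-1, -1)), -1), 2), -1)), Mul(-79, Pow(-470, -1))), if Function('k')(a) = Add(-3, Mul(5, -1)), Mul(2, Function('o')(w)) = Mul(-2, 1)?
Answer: Rational(-861, 470) ≈ -1.8319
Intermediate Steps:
Function('o')(w) = -1 (Function('o')(w) = Mul(Rational(1, 2), Mul(-2, 1)) = Mul(Rational(1, 2), -2) = -1)
Function('k')(a) = -8 (Function('k')(a) = Add(-3, -5) = -8)
Add(Mul(Function('k')(Function('o')(-1)), Pow(Mul(Add(Add(2, Mul(-1, -1)), -1), 2), -1)), Mul(-79, Pow(-470, -1))) = Add(Mul(-8, Pow(Mul(Add(Add(2, Mul(-1, -1)), -1), 2), -1)), Mul(-79, Pow(-470, -1))) = Add(Mul(-8, Pow(Mul(Add(Add(2, 1), -1), 2), -1)), Mul(-79, Rational(-1, 470))) = Add(Mul(-8, Pow(Mul(Add(3, -1), 2), -1)), Rational(79, 470)) = Add(Mul(-8, Pow(Mul(2, 2), -1)), Rational(79, 470)) = Add(Mul(-8, Pow(4, -1)), Rational(79, 470)) = Add(Mul(-8, Rational(1, 4)), Rational(79, 470)) = Add(-2, Rational(79, 470)) = Rational(-861, 470)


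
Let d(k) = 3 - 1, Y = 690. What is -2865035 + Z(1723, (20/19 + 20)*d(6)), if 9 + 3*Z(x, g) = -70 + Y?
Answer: -8594494/3 ≈ -2.8648e+6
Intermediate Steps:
d(k) = 2
Z(x, g) = 611/3 (Z(x, g) = -3 + (-70 + 690)/3 = -3 + (1/3)*620 = -3 + 620/3 = 611/3)
-2865035 + Z(1723, (20/19 + 20)*d(6)) = -2865035 + 611/3 = -8594494/3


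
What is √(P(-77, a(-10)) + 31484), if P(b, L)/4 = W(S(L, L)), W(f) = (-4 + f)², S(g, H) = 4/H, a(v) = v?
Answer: 2*√197259/5 ≈ 177.66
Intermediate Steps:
P(b, L) = 4*(-4 + 4/L)²
√(P(-77, a(-10)) + 31484) = √(64*(-1 - 10)²/(-10)² + 31484) = √(64*(1/100)*(-11)² + 31484) = √(64*(1/100)*121 + 31484) = √(1936/25 + 31484) = √(789036/25) = 2*√197259/5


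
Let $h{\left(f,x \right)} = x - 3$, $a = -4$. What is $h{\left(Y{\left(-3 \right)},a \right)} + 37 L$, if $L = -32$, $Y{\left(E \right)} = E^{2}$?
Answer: $-1191$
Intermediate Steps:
$h{\left(f,x \right)} = -3 + x$
$h{\left(Y{\left(-3 \right)},a \right)} + 37 L = \left(-3 - 4\right) + 37 \left(-32\right) = -7 - 1184 = -1191$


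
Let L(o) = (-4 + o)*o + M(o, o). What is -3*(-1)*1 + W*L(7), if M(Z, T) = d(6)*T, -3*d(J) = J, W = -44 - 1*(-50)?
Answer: 45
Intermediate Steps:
W = 6 (W = -44 + 50 = 6)
d(J) = -J/3
M(Z, T) = -2*T (M(Z, T) = (-1/3*6)*T = -2*T)
L(o) = -2*o + o*(-4 + o) (L(o) = (-4 + o)*o - 2*o = o*(-4 + o) - 2*o = -2*o + o*(-4 + o))
-3*(-1)*1 + W*L(7) = -3*(-1)*1 + 6*(7*(-6 + 7)) = 3*1 + 6*(7*1) = 3 + 6*7 = 3 + 42 = 45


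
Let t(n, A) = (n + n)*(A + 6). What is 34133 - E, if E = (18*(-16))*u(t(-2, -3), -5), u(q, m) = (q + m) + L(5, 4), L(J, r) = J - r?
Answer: 29525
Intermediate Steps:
t(n, A) = 2*n*(6 + A) (t(n, A) = (2*n)*(6 + A) = 2*n*(6 + A))
u(q, m) = 1 + m + q (u(q, m) = (q + m) + (5 - 1*4) = (m + q) + (5 - 4) = (m + q) + 1 = 1 + m + q)
E = 4608 (E = (18*(-16))*(1 - 5 + 2*(-2)*(6 - 3)) = -288*(1 - 5 + 2*(-2)*3) = -288*(1 - 5 - 12) = -288*(-16) = 4608)
34133 - E = 34133 - 1*4608 = 34133 - 4608 = 29525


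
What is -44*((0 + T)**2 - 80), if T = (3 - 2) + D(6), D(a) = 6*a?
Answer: -56716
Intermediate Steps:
T = 37 (T = (3 - 2) + 6*6 = 1 + 36 = 37)
-44*((0 + T)**2 - 80) = -44*((0 + 37)**2 - 80) = -44*(37**2 - 80) = -44*(1369 - 80) = -44*1289 = -56716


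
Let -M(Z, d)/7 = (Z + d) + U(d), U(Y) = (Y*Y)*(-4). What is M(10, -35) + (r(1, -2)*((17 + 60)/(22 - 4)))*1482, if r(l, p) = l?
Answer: 122444/3 ≈ 40815.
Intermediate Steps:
U(Y) = -4*Y**2 (U(Y) = Y**2*(-4) = -4*Y**2)
M(Z, d) = -7*Z - 7*d + 28*d**2 (M(Z, d) = -7*((Z + d) - 4*d**2) = -7*(Z + d - 4*d**2) = -7*Z - 7*d + 28*d**2)
M(10, -35) + (r(1, -2)*((17 + 60)/(22 - 4)))*1482 = (-7*10 - 7*(-35) + 28*(-35)**2) + (1*((17 + 60)/(22 - 4)))*1482 = (-70 + 245 + 28*1225) + (1*(77/18))*1482 = (-70 + 245 + 34300) + (1*(77*(1/18)))*1482 = 34475 + (1*(77/18))*1482 = 34475 + (77/18)*1482 = 34475 + 19019/3 = 122444/3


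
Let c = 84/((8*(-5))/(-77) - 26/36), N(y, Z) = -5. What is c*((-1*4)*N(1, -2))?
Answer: -2328480/281 ≈ -8286.4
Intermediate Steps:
c = -116424/281 (c = 84/(-40*(-1/77) - 26*1/36) = 84/(40/77 - 13/18) = 84/(-281/1386) = 84*(-1386/281) = -116424/281 ≈ -414.32)
c*((-1*4)*N(1, -2)) = -116424*(-1*4)*(-5)/281 = -(-465696)*(-5)/281 = -116424/281*20 = -2328480/281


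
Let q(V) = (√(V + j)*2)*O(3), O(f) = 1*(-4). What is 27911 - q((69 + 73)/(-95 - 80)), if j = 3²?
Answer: 27911 + 8*√10031/35 ≈ 27934.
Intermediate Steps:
j = 9
O(f) = -4
q(V) = -8*√(9 + V) (q(V) = (√(V + 9)*2)*(-4) = (√(9 + V)*2)*(-4) = (2*√(9 + V))*(-4) = -8*√(9 + V))
27911 - q((69 + 73)/(-95 - 80)) = 27911 - (-8)*√(9 + (69 + 73)/(-95 - 80)) = 27911 - (-8)*√(9 + 142/(-175)) = 27911 - (-8)*√(9 + 142*(-1/175)) = 27911 - (-8)*√(9 - 142/175) = 27911 - (-8)*√(1433/175) = 27911 - (-8)*√10031/35 = 27911 + 8*√10031/35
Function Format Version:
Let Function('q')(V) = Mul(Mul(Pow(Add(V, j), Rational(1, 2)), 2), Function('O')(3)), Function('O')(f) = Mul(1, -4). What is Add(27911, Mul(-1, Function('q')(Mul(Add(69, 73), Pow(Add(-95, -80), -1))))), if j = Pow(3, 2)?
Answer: Add(27911, Mul(Rational(8, 35), Pow(10031, Rational(1, 2)))) ≈ 27934.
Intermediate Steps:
j = 9
Function('O')(f) = -4
Function('q')(V) = Mul(-8, Pow(Add(9, V), Rational(1, 2))) (Function('q')(V) = Mul(Mul(Pow(Add(V, 9), Rational(1, 2)), 2), -4) = Mul(Mul(Pow(Add(9, V), Rational(1, 2)), 2), -4) = Mul(Mul(2, Pow(Add(9, V), Rational(1, 2))), -4) = Mul(-8, Pow(Add(9, V), Rational(1, 2))))
Add(27911, Mul(-1, Function('q')(Mul(Add(69, 73), Pow(Add(-95, -80), -1))))) = Add(27911, Mul(-1, Mul(-8, Pow(Add(9, Mul(Add(69, 73), Pow(Add(-95, -80), -1))), Rational(1, 2))))) = Add(27911, Mul(-1, Mul(-8, Pow(Add(9, Mul(142, Pow(-175, -1))), Rational(1, 2))))) = Add(27911, Mul(-1, Mul(-8, Pow(Add(9, Mul(142, Rational(-1, 175))), Rational(1, 2))))) = Add(27911, Mul(-1, Mul(-8, Pow(Add(9, Rational(-142, 175)), Rational(1, 2))))) = Add(27911, Mul(-1, Mul(-8, Pow(Rational(1433, 175), Rational(1, 2))))) = Add(27911, Mul(-1, Mul(-8, Mul(Rational(1, 35), Pow(10031, Rational(1, 2)))))) = Add(27911, Mul(-1, Mul(Rational(-8, 35), Pow(10031, Rational(1, 2))))) = Add(27911, Mul(Rational(8, 35), Pow(10031, Rational(1, 2))))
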